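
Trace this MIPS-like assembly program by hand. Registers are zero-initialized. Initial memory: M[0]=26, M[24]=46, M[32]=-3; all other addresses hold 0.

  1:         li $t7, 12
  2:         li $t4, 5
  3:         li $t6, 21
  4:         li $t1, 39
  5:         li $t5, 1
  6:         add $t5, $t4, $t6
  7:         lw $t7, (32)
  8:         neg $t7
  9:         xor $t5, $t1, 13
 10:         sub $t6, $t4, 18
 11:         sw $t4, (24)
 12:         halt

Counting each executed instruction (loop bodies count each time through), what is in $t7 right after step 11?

3

after li $t7, 12: $t7=12
after li $t4, 5: $t4=5
after li $t6, 21: $t6=21
after li $t1, 39: $t1=39
after li $t5, 1: $t5=1
after add $t5, $t4, $t6: $t5=5+21=26
after lw $t7, (32): $t7=M[32]=-3
after neg $t7: $t7=-(-3)=3
after xor $t5, $t1, 13: $t5=39^13=42
after sub $t6, $t4, 18: $t6=5-18=-13
sw $t4, (24) → M[24]=5
After step 11: $t7 = 3.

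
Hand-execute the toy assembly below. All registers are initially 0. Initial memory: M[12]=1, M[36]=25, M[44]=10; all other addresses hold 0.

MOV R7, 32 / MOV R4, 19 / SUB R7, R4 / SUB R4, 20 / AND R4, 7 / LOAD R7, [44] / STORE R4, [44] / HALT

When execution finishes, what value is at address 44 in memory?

7

MOV R7, 32 → R7=32
MOV R4, 19 → R4=19
SUB R7, R4 → R7=32-19=13
SUB R4, 20 → R4=19-20=-1
AND R4, 7 → R4=(-1)&7=7
LOAD R7, [44] → R7=M[44]=10
STORE R4, [44] → M[44]=7
halt.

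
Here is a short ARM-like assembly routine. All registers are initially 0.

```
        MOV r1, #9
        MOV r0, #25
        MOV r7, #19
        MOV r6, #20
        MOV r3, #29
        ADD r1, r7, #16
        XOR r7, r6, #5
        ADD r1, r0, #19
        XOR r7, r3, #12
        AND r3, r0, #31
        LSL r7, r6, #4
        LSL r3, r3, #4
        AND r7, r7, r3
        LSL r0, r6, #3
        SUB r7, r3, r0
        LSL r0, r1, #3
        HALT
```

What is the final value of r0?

352

MOV r1, #9 → r1=9
MOV r0, #25 → r0=25
MOV r7, #19 → r7=19
MOV r6, #20 → r6=20
MOV r3, #29 → r3=29
ADD r1, r7, #16 → r1=19+16=35
XOR r7, r6, #5 → r7=20^5=17
ADD r1, r0, #19 → r1=25+19=44
XOR r7, r3, #12 → r7=29^12=17
AND r3, r0, #31 → r3=25&31=25
LSL r7, r6, #4 → r7=20<<4=320
LSL r3, r3, #4 → r3=25<<4=400
AND r7, r7, r3 → r7=320&400=256
LSL r0, r6, #3 → r0=20<<3=160
SUB r7, r3, r0 → r7=400-160=240
LSL r0, r1, #3 → r0=44<<3=352
halt.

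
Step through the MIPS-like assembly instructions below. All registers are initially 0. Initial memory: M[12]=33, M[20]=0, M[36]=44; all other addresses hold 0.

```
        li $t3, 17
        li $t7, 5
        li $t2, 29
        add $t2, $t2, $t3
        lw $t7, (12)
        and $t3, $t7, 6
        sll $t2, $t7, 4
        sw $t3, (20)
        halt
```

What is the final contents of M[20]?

0

li $t3, 17 → $t3=17
li $t7, 5 → $t7=5
li $t2, 29 → $t2=29
add $t2, $t2, $t3 → $t2=29+17=46
lw $t7, (12) → $t7=M[12]=33
and $t3, $t7, 6 → $t3=33&6=0
sll $t2, $t7, 4 → $t2=33<<4=528
sw $t3, (20) → M[20]=0
halt.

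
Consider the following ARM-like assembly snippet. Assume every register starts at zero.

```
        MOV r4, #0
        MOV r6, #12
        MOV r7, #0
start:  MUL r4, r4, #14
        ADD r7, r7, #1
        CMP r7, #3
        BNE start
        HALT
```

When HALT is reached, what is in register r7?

r4=0
r6=12
r7=0
r4=0*14=0
r7=0+1=1
CMP r7, #3  (cmp 1,3)
BNE start: taken
r4=0*14=0
r7=1+1=2
CMP r7, #3  (cmp 2,3)
BNE start: taken
r4=0*14=0
r7=2+1=3
CMP r7, #3  (cmp 3,3)
BNE start: not taken
halt.

3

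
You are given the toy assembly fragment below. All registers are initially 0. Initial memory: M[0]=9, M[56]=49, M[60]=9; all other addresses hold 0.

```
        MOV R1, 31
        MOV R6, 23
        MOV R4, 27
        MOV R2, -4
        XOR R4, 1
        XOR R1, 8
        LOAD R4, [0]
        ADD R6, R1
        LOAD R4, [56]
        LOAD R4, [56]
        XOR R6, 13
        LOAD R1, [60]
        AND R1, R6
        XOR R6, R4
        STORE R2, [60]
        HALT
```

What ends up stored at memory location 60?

-4

MOV R1, 31 → R1=31
MOV R6, 23 → R6=23
MOV R4, 27 → R4=27
MOV R2, -4 → R2=-4
XOR R4, 1 → R4=27^1=26
XOR R1, 8 → R1=31^8=23
LOAD R4, [0] → R4=M[0]=9
ADD R6, R1 → R6=23+23=46
LOAD R4, [56] → R4=M[56]=49
LOAD R4, [56] → R4=M[56]=49
XOR R6, 13 → R6=46^13=35
LOAD R1, [60] → R1=M[60]=9
AND R1, R6 → R1=9&35=1
XOR R6, R4 → R6=35^49=18
STORE R2, [60] → M[60]=-4
halt.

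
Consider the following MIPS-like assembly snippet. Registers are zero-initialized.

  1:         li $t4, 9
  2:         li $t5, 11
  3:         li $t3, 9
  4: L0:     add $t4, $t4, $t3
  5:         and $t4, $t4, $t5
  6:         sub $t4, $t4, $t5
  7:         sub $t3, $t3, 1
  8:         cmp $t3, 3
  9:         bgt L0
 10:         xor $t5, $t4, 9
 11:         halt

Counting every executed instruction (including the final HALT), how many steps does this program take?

41

li $t4, 9 → $t4=9
li $t5, 11 → $t5=11
li $t3, 9 → $t3=9
add $t4, $t4, $t3 → $t4=9+9=18
and $t4, $t4, $t5 → $t4=18&11=2
sub $t4, $t4, $t5 → $t4=2-11=-9
sub $t3, $t3, 1 → $t3=9-1=8
cmp $t3, 3  (cmp 8,3)
bgt L0: taken
add $t4, $t4, $t3 → $t4=(-9)+8=-1
and $t4, $t4, $t5 → $t4=(-1)&11=11
sub $t4, $t4, $t5 → $t4=11-11=0
sub $t3, $t3, 1 → $t3=8-1=7
cmp $t3, 3  (cmp 7,3)
bgt L0: taken
add $t4, $t4, $t3 → $t4=0+7=7
and $t4, $t4, $t5 → $t4=7&11=3
sub $t4, $t4, $t5 → $t4=3-11=-8
sub $t3, $t3, 1 → $t3=7-1=6
cmp $t3, 3  (cmp 6,3)
bgt L0: taken
add $t4, $t4, $t3 → $t4=(-8)+6=-2
and $t4, $t4, $t5 → $t4=(-2)&11=10
sub $t4, $t4, $t5 → $t4=10-11=-1
sub $t3, $t3, 1 → $t3=6-1=5
cmp $t3, 3  (cmp 5,3)
bgt L0: taken
add $t4, $t4, $t3 → $t4=(-1)+5=4
and $t4, $t4, $t5 → $t4=4&11=0
sub $t4, $t4, $t5 → $t4=0-11=-11
sub $t3, $t3, 1 → $t3=5-1=4
cmp $t3, 3  (cmp 4,3)
bgt L0: taken
add $t4, $t4, $t3 → $t4=(-11)+4=-7
and $t4, $t4, $t5 → $t4=(-7)&11=9
sub $t4, $t4, $t5 → $t4=9-11=-2
sub $t3, $t3, 1 → $t3=4-1=3
cmp $t3, 3  (cmp 3,3)
bgt L0: not taken
xor $t5, $t4, 9 → $t5=(-2)^9=-9
halt.
Total executed instructions: 41.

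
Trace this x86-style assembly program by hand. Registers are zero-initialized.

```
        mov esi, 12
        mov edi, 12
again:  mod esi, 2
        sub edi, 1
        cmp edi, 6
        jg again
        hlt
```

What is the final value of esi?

esi=12
edi=12
esi=12%2=0
edi=12-1=11
cmp edi, 6  (cmp 11,6)
jg again: taken
esi=0%2=0
edi=11-1=10
cmp edi, 6  (cmp 10,6)
jg again: taken
esi=0%2=0
edi=10-1=9
cmp edi, 6  (cmp 9,6)
jg again: taken
esi=0%2=0
edi=9-1=8
cmp edi, 6  (cmp 8,6)
jg again: taken
esi=0%2=0
edi=8-1=7
cmp edi, 6  (cmp 7,6)
jg again: taken
esi=0%2=0
edi=7-1=6
cmp edi, 6  (cmp 6,6)
jg again: not taken
halt.

0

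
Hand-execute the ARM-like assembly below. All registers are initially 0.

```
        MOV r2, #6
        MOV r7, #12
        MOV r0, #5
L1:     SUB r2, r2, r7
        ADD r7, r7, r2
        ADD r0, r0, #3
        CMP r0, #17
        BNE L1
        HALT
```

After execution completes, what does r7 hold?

MOV r2, #6 → r2=6
MOV r7, #12 → r7=12
MOV r0, #5 → r0=5
SUB r2, r2, r7 → r2=6-12=-6
ADD r7, r7, r2 → r7=12+(-6)=6
ADD r0, r0, #3 → r0=5+3=8
CMP r0, #17  (cmp 8,17)
BNE L1: taken
SUB r2, r2, r7 → r2=(-6)-6=-12
ADD r7, r7, r2 → r7=6+(-12)=-6
ADD r0, r0, #3 → r0=8+3=11
CMP r0, #17  (cmp 11,17)
BNE L1: taken
SUB r2, r2, r7 → r2=(-12)-(-6)=-6
ADD r7, r7, r2 → r7=(-6)+(-6)=-12
ADD r0, r0, #3 → r0=11+3=14
CMP r0, #17  (cmp 14,17)
BNE L1: taken
SUB r2, r2, r7 → r2=(-6)-(-12)=6
ADD r7, r7, r2 → r7=(-12)+6=-6
ADD r0, r0, #3 → r0=14+3=17
CMP r0, #17  (cmp 17,17)
BNE L1: not taken
halt.

-6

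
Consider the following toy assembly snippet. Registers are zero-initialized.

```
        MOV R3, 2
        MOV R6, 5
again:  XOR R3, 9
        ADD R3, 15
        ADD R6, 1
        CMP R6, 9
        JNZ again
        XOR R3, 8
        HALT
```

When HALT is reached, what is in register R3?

74

MOV R3, 2 → R3=2
MOV R6, 5 → R6=5
XOR R3, 9 → R3=2^9=11
ADD R3, 15 → R3=11+15=26
ADD R6, 1 → R6=5+1=6
CMP R6, 9  (cmp 6,9)
JNZ again: taken
XOR R3, 9 → R3=26^9=19
ADD R3, 15 → R3=19+15=34
ADD R6, 1 → R6=6+1=7
CMP R6, 9  (cmp 7,9)
JNZ again: taken
XOR R3, 9 → R3=34^9=43
ADD R3, 15 → R3=43+15=58
ADD R6, 1 → R6=7+1=8
CMP R6, 9  (cmp 8,9)
JNZ again: taken
XOR R3, 9 → R3=58^9=51
ADD R3, 15 → R3=51+15=66
ADD R6, 1 → R6=8+1=9
CMP R6, 9  (cmp 9,9)
JNZ again: not taken
XOR R3, 8 → R3=66^8=74
halt.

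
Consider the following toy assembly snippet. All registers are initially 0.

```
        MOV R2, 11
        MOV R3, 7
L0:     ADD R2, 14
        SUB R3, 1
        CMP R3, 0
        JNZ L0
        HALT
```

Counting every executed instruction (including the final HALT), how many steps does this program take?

31

R2=11
R3=7
R2=11+14=25
R3=7-1=6
CMP R3, 0  (cmp 6,0)
JNZ L0: taken
R2=25+14=39
R3=6-1=5
CMP R3, 0  (cmp 5,0)
JNZ L0: taken
R2=39+14=53
R3=5-1=4
CMP R3, 0  (cmp 4,0)
JNZ L0: taken
R2=53+14=67
R3=4-1=3
CMP R3, 0  (cmp 3,0)
JNZ L0: taken
R2=67+14=81
R3=3-1=2
CMP R3, 0  (cmp 2,0)
JNZ L0: taken
R2=81+14=95
R3=2-1=1
CMP R3, 0  (cmp 1,0)
JNZ L0: taken
R2=95+14=109
R3=1-1=0
CMP R3, 0  (cmp 0,0)
JNZ L0: not taken
halt.
Total executed instructions: 31.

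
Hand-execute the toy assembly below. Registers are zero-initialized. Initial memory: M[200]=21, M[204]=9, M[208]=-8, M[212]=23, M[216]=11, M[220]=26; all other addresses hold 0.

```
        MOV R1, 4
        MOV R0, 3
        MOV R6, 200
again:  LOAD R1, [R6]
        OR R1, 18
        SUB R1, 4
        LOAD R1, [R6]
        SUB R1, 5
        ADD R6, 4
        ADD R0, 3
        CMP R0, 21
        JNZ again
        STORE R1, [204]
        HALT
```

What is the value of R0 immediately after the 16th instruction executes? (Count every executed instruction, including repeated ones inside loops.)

6

MOV R1, 4 → R1=4
MOV R0, 3 → R0=3
MOV R6, 200 → R6=200
LOAD R1, [R6] → R1=M[200]=21
OR R1, 18 → R1=21|18=23
SUB R1, 4 → R1=23-4=19
LOAD R1, [R6] → R1=M[200]=21
SUB R1, 5 → R1=21-5=16
ADD R6, 4 → R6=200+4=204
ADD R0, 3 → R0=3+3=6
CMP R0, 21  (cmp 6,21)
JNZ again: taken
LOAD R1, [R6] → R1=M[204]=9
OR R1, 18 → R1=9|18=27
SUB R1, 4 → R1=27-4=23
LOAD R1, [R6] → R1=M[204]=9
After step 16: R0 = 6.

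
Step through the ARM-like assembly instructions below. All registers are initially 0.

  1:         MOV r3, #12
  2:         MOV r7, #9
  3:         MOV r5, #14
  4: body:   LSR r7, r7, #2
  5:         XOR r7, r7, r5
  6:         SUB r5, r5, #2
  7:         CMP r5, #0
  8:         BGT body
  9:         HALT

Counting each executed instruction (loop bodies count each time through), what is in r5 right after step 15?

after MOV r3, #12: r3=12
after MOV r7, #9: r7=9
after MOV r5, #14: r5=14
after LSR r7, r7, #2: r7=9>>2=2
after XOR r7, r7, r5: r7=2^14=12
after SUB r5, r5, #2: r5=14-2=12
CMP r5, #0  (cmp 12,0)
BGT body: taken
after LSR r7, r7, #2: r7=12>>2=3
after XOR r7, r7, r5: r7=3^12=15
after SUB r5, r5, #2: r5=12-2=10
CMP r5, #0  (cmp 10,0)
BGT body: taken
after LSR r7, r7, #2: r7=15>>2=3
after XOR r7, r7, r5: r7=3^10=9
After step 15: r5 = 10.

10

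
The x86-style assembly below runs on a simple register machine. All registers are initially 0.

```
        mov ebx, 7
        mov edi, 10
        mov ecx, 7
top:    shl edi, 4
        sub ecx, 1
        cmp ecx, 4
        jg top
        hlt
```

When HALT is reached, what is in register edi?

after mov ebx, 7: ebx=7
after mov edi, 10: edi=10
after mov ecx, 7: ecx=7
after shl edi, 4: edi=10<<4=160
after sub ecx, 1: ecx=7-1=6
cmp ecx, 4  (cmp 6,4)
jg top: taken
after shl edi, 4: edi=160<<4=2560
after sub ecx, 1: ecx=6-1=5
cmp ecx, 4  (cmp 5,4)
jg top: taken
after shl edi, 4: edi=2560<<4=40960
after sub ecx, 1: ecx=5-1=4
cmp ecx, 4  (cmp 4,4)
jg top: not taken
halt.

40960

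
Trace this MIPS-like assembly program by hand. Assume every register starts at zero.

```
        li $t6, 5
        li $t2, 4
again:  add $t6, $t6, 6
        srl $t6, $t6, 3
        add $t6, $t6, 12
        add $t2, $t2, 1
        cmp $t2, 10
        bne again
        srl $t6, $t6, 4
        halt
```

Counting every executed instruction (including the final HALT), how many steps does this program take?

40

$t6=5
$t2=4
$t6=5+6=11
$t6=11>>3=1
$t6=1+12=13
$t2=4+1=5
cmp $t2, 10  (cmp 5,10)
bne again: taken
$t6=13+6=19
$t6=19>>3=2
$t6=2+12=14
$t2=5+1=6
cmp $t2, 10  (cmp 6,10)
bne again: taken
$t6=14+6=20
$t6=20>>3=2
$t6=2+12=14
$t2=6+1=7
cmp $t2, 10  (cmp 7,10)
bne again: taken
$t6=14+6=20
$t6=20>>3=2
$t6=2+12=14
$t2=7+1=8
cmp $t2, 10  (cmp 8,10)
bne again: taken
$t6=14+6=20
$t6=20>>3=2
$t6=2+12=14
$t2=8+1=9
cmp $t2, 10  (cmp 9,10)
bne again: taken
$t6=14+6=20
$t6=20>>3=2
$t6=2+12=14
$t2=9+1=10
cmp $t2, 10  (cmp 10,10)
bne again: not taken
$t6=14>>4=0
halt.
Total executed instructions: 40.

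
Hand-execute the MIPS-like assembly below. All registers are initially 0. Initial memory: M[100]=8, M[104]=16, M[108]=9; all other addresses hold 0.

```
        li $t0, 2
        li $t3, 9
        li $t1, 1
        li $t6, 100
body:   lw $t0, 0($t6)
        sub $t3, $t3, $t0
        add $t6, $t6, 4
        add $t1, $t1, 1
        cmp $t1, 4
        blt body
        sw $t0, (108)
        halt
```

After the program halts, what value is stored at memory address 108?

$t0=2
$t3=9
$t1=1
$t6=100
$t0=M[100]=8
$t3=9-8=1
$t6=100+4=104
$t1=1+1=2
cmp $t1, 4  (cmp 2,4)
blt body: taken
$t0=M[104]=16
$t3=1-16=-15
$t6=104+4=108
$t1=2+1=3
cmp $t1, 4  (cmp 3,4)
blt body: taken
$t0=M[108]=9
$t3=(-15)-9=-24
$t6=108+4=112
$t1=3+1=4
cmp $t1, 4  (cmp 4,4)
blt body: not taken
sw $t0, (108) → M[108]=9
halt.

9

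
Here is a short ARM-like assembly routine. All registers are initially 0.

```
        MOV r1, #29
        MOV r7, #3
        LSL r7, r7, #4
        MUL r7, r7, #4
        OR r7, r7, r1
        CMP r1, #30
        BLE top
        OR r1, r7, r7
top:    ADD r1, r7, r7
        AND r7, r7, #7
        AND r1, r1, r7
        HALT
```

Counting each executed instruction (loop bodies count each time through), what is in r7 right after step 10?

after MOV r1, #29: r1=29
after MOV r7, #3: r7=3
after LSL r7, r7, #4: r7=3<<4=48
after MUL r7, r7, #4: r7=48*4=192
after OR r7, r7, r1: r7=192|29=221
CMP r1, #30  (cmp 29,30)
BLE top: taken
after ADD r1, r7, r7: r1=221+221=442
after AND r7, r7, #7: r7=221&7=5
after AND r1, r1, r7: r1=442&5=0
After step 10: r7 = 5.

5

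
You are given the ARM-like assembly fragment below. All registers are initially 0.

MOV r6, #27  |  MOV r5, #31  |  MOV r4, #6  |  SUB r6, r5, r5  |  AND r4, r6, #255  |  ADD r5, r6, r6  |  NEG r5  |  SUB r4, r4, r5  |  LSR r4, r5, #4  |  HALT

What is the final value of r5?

0

r6=27
r5=31
r4=6
r6=31-31=0
r4=0&255=0
r5=0+0=0
r5=-(0)=0
r4=0-0=0
r4=0>>4=0
halt.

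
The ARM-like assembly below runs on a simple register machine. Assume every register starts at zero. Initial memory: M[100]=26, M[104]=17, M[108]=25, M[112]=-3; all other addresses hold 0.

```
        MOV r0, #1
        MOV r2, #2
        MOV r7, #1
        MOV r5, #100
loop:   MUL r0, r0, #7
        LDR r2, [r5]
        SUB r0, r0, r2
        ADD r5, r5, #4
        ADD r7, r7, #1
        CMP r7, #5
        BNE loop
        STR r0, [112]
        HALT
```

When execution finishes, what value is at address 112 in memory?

-7522

MOV r0, #1 → r0=1
MOV r2, #2 → r2=2
MOV r7, #1 → r7=1
MOV r5, #100 → r5=100
MUL r0, r0, #7 → r0=1*7=7
LDR r2, [r5] → r2=M[100]=26
SUB r0, r0, r2 → r0=7-26=-19
ADD r5, r5, #4 → r5=100+4=104
ADD r7, r7, #1 → r7=1+1=2
CMP r7, #5  (cmp 2,5)
BNE loop: taken
MUL r0, r0, #7 → r0=(-19)*7=-133
LDR r2, [r5] → r2=M[104]=17
SUB r0, r0, r2 → r0=(-133)-17=-150
ADD r5, r5, #4 → r5=104+4=108
ADD r7, r7, #1 → r7=2+1=3
CMP r7, #5  (cmp 3,5)
BNE loop: taken
MUL r0, r0, #7 → r0=(-150)*7=-1050
LDR r2, [r5] → r2=M[108]=25
SUB r0, r0, r2 → r0=(-1050)-25=-1075
ADD r5, r5, #4 → r5=108+4=112
ADD r7, r7, #1 → r7=3+1=4
CMP r7, #5  (cmp 4,5)
BNE loop: taken
MUL r0, r0, #7 → r0=(-1075)*7=-7525
LDR r2, [r5] → r2=M[112]=-3
SUB r0, r0, r2 → r0=(-7525)-(-3)=-7522
ADD r5, r5, #4 → r5=112+4=116
ADD r7, r7, #1 → r7=4+1=5
CMP r7, #5  (cmp 5,5)
BNE loop: not taken
STR r0, [112] → M[112]=-7522
halt.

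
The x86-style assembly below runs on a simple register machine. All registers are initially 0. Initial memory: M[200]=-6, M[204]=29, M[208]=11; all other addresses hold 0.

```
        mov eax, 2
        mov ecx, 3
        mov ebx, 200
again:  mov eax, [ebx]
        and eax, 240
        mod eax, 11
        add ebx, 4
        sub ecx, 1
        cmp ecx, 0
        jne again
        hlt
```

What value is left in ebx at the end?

212

after mov eax, 2: eax=2
after mov ecx, 3: ecx=3
after mov ebx, 200: ebx=200
after mov eax, [ebx]: eax=M[200]=-6
after and eax, 240: eax=(-6)&240=240
after mod eax, 11: eax=240%11=9
after add ebx, 4: ebx=200+4=204
after sub ecx, 1: ecx=3-1=2
cmp ecx, 0  (cmp 2,0)
jne again: taken
after mov eax, [ebx]: eax=M[204]=29
after and eax, 240: eax=29&240=16
after mod eax, 11: eax=16%11=5
after add ebx, 4: ebx=204+4=208
after sub ecx, 1: ecx=2-1=1
cmp ecx, 0  (cmp 1,0)
jne again: taken
after mov eax, [ebx]: eax=M[208]=11
after and eax, 240: eax=11&240=0
after mod eax, 11: eax=0%11=0
after add ebx, 4: ebx=208+4=212
after sub ecx, 1: ecx=1-1=0
cmp ecx, 0  (cmp 0,0)
jne again: not taken
halt.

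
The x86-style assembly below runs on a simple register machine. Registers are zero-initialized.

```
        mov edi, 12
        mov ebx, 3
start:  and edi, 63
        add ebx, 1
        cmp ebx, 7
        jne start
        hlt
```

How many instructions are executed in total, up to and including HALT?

after mov edi, 12: edi=12
after mov ebx, 3: ebx=3
after and edi, 63: edi=12&63=12
after add ebx, 1: ebx=3+1=4
cmp ebx, 7  (cmp 4,7)
jne start: taken
after and edi, 63: edi=12&63=12
after add ebx, 1: ebx=4+1=5
cmp ebx, 7  (cmp 5,7)
jne start: taken
after and edi, 63: edi=12&63=12
after add ebx, 1: ebx=5+1=6
cmp ebx, 7  (cmp 6,7)
jne start: taken
after and edi, 63: edi=12&63=12
after add ebx, 1: ebx=6+1=7
cmp ebx, 7  (cmp 7,7)
jne start: not taken
halt.
Total executed instructions: 19.

19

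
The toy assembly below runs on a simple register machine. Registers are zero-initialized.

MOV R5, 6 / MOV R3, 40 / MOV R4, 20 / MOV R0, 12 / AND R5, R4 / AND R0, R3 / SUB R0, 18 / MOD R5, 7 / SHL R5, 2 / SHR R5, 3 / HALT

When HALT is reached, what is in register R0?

R5=6
R3=40
R4=20
R0=12
R5=6&20=4
R0=12&40=8
R0=8-18=-10
R5=4%7=4
R5=4<<2=16
R5=16>>3=2
halt.

-10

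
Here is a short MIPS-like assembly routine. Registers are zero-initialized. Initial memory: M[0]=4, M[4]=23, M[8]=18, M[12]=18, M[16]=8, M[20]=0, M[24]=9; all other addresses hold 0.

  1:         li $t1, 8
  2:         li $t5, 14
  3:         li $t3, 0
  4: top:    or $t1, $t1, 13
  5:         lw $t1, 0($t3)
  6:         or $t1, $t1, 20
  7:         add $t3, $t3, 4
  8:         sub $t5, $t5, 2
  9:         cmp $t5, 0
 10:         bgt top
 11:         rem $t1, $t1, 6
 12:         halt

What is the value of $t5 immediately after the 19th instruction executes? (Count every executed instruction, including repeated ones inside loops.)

10

li $t1, 8 → $t1=8
li $t5, 14 → $t5=14
li $t3, 0 → $t3=0
or $t1, $t1, 13 → $t1=8|13=13
lw $t1, 0($t3) → $t1=M[0]=4
or $t1, $t1, 20 → $t1=4|20=20
add $t3, $t3, 4 → $t3=0+4=4
sub $t5, $t5, 2 → $t5=14-2=12
cmp $t5, 0  (cmp 12,0)
bgt top: taken
or $t1, $t1, 13 → $t1=20|13=29
lw $t1, 0($t3) → $t1=M[4]=23
or $t1, $t1, 20 → $t1=23|20=23
add $t3, $t3, 4 → $t3=4+4=8
sub $t5, $t5, 2 → $t5=12-2=10
cmp $t5, 0  (cmp 10,0)
bgt top: taken
or $t1, $t1, 13 → $t1=23|13=31
lw $t1, 0($t3) → $t1=M[8]=18
After step 19: $t5 = 10.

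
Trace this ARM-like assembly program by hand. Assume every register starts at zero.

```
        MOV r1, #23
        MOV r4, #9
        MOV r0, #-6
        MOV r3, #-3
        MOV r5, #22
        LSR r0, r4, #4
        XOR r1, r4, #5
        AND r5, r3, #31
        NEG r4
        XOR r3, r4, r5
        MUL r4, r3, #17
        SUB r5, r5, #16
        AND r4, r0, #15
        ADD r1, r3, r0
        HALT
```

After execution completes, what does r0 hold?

0

r1=23
r4=9
r0=-6
r3=-3
r5=22
r0=9>>4=0
r1=9^5=12
r5=(-3)&31=29
r4=-(9)=-9
r3=(-9)^29=-22
r4=(-22)*17=-374
r5=29-16=13
r4=0&15=0
r1=(-22)+0=-22
halt.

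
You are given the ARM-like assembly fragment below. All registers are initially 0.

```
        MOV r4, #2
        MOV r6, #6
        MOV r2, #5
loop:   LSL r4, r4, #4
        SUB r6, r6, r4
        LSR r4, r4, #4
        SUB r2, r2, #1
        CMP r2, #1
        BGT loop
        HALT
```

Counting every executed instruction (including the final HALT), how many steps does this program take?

28

after MOV r4, #2: r4=2
after MOV r6, #6: r6=6
after MOV r2, #5: r2=5
after LSL r4, r4, #4: r4=2<<4=32
after SUB r6, r6, r4: r6=6-32=-26
after LSR r4, r4, #4: r4=32>>4=2
after SUB r2, r2, #1: r2=5-1=4
CMP r2, #1  (cmp 4,1)
BGT loop: taken
after LSL r4, r4, #4: r4=2<<4=32
after SUB r6, r6, r4: r6=(-26)-32=-58
after LSR r4, r4, #4: r4=32>>4=2
after SUB r2, r2, #1: r2=4-1=3
CMP r2, #1  (cmp 3,1)
BGT loop: taken
after LSL r4, r4, #4: r4=2<<4=32
after SUB r6, r6, r4: r6=(-58)-32=-90
after LSR r4, r4, #4: r4=32>>4=2
after SUB r2, r2, #1: r2=3-1=2
CMP r2, #1  (cmp 2,1)
BGT loop: taken
after LSL r4, r4, #4: r4=2<<4=32
after SUB r6, r6, r4: r6=(-90)-32=-122
after LSR r4, r4, #4: r4=32>>4=2
after SUB r2, r2, #1: r2=2-1=1
CMP r2, #1  (cmp 1,1)
BGT loop: not taken
halt.
Total executed instructions: 28.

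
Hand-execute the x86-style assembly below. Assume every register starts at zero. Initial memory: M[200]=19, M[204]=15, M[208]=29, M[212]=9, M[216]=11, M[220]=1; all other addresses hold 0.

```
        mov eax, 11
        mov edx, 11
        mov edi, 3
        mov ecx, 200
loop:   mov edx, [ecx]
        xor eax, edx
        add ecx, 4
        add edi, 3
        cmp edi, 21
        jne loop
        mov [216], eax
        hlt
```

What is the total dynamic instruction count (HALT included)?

mov eax, 11 → eax=11
mov edx, 11 → edx=11
mov edi, 3 → edi=3
mov ecx, 200 → ecx=200
mov edx, [ecx] → edx=M[200]=19
xor eax, edx → eax=11^19=24
add ecx, 4 → ecx=200+4=204
add edi, 3 → edi=3+3=6
cmp edi, 21  (cmp 6,21)
jne loop: taken
mov edx, [ecx] → edx=M[204]=15
xor eax, edx → eax=24^15=23
add ecx, 4 → ecx=204+4=208
add edi, 3 → edi=6+3=9
cmp edi, 21  (cmp 9,21)
jne loop: taken
mov edx, [ecx] → edx=M[208]=29
xor eax, edx → eax=23^29=10
add ecx, 4 → ecx=208+4=212
add edi, 3 → edi=9+3=12
cmp edi, 21  (cmp 12,21)
jne loop: taken
mov edx, [ecx] → edx=M[212]=9
xor eax, edx → eax=10^9=3
add ecx, 4 → ecx=212+4=216
add edi, 3 → edi=12+3=15
cmp edi, 21  (cmp 15,21)
jne loop: taken
mov edx, [ecx] → edx=M[216]=11
xor eax, edx → eax=3^11=8
add ecx, 4 → ecx=216+4=220
add edi, 3 → edi=15+3=18
cmp edi, 21  (cmp 18,21)
jne loop: taken
mov edx, [ecx] → edx=M[220]=1
xor eax, edx → eax=8^1=9
add ecx, 4 → ecx=220+4=224
add edi, 3 → edi=18+3=21
cmp edi, 21  (cmp 21,21)
jne loop: not taken
mov [216], eax → M[216]=9
halt.
Total executed instructions: 42.

42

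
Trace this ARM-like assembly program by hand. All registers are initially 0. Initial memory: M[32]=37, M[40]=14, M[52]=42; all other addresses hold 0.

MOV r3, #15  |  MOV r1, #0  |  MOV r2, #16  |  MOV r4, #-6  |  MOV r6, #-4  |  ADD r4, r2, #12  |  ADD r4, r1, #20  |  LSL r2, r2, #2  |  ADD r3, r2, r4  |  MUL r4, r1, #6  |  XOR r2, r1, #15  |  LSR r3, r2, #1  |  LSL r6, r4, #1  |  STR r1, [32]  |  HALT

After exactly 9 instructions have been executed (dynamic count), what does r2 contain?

MOV r3, #15 → r3=15
MOV r1, #0 → r1=0
MOV r2, #16 → r2=16
MOV r4, #-6 → r4=-6
MOV r6, #-4 → r6=-4
ADD r4, r2, #12 → r4=16+12=28
ADD r4, r1, #20 → r4=0+20=20
LSL r2, r2, #2 → r2=16<<2=64
ADD r3, r2, r4 → r3=64+20=84
After step 9: r2 = 64.

64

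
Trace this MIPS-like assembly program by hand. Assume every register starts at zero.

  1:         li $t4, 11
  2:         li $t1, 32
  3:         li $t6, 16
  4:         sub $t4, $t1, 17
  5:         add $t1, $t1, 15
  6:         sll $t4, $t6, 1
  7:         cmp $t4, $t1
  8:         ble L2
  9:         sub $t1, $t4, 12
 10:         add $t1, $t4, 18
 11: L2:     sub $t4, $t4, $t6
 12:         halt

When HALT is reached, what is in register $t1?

after li $t4, 11: $t4=11
after li $t1, 32: $t1=32
after li $t6, 16: $t6=16
after sub $t4, $t1, 17: $t4=32-17=15
after add $t1, $t1, 15: $t1=32+15=47
after sll $t4, $t6, 1: $t4=16<<1=32
cmp $t4, $t1  (cmp 32,47)
ble L2: taken
after sub $t4, $t4, $t6: $t4=32-16=16
halt.

47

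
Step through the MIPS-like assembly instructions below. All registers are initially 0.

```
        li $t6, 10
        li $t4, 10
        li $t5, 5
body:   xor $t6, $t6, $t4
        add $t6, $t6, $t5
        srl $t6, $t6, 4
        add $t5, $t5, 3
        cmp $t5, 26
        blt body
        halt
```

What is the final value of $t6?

li $t6, 10 → $t6=10
li $t4, 10 → $t4=10
li $t5, 5 → $t5=5
xor $t6, $t6, $t4 → $t6=10^10=0
add $t6, $t6, $t5 → $t6=0+5=5
srl $t6, $t6, 4 → $t6=5>>4=0
add $t5, $t5, 3 → $t5=5+3=8
cmp $t5, 26  (cmp 8,26)
blt body: taken
xor $t6, $t6, $t4 → $t6=0^10=10
add $t6, $t6, $t5 → $t6=10+8=18
srl $t6, $t6, 4 → $t6=18>>4=1
add $t5, $t5, 3 → $t5=8+3=11
cmp $t5, 26  (cmp 11,26)
blt body: taken
xor $t6, $t6, $t4 → $t6=1^10=11
add $t6, $t6, $t5 → $t6=11+11=22
srl $t6, $t6, 4 → $t6=22>>4=1
add $t5, $t5, 3 → $t5=11+3=14
cmp $t5, 26  (cmp 14,26)
blt body: taken
xor $t6, $t6, $t4 → $t6=1^10=11
add $t6, $t6, $t5 → $t6=11+14=25
srl $t6, $t6, 4 → $t6=25>>4=1
add $t5, $t5, 3 → $t5=14+3=17
cmp $t5, 26  (cmp 17,26)
blt body: taken
xor $t6, $t6, $t4 → $t6=1^10=11
add $t6, $t6, $t5 → $t6=11+17=28
srl $t6, $t6, 4 → $t6=28>>4=1
add $t5, $t5, 3 → $t5=17+3=20
cmp $t5, 26  (cmp 20,26)
blt body: taken
xor $t6, $t6, $t4 → $t6=1^10=11
add $t6, $t6, $t5 → $t6=11+20=31
srl $t6, $t6, 4 → $t6=31>>4=1
add $t5, $t5, 3 → $t5=20+3=23
cmp $t5, 26  (cmp 23,26)
blt body: taken
xor $t6, $t6, $t4 → $t6=1^10=11
add $t6, $t6, $t5 → $t6=11+23=34
srl $t6, $t6, 4 → $t6=34>>4=2
add $t5, $t5, 3 → $t5=23+3=26
cmp $t5, 26  (cmp 26,26)
blt body: not taken
halt.

2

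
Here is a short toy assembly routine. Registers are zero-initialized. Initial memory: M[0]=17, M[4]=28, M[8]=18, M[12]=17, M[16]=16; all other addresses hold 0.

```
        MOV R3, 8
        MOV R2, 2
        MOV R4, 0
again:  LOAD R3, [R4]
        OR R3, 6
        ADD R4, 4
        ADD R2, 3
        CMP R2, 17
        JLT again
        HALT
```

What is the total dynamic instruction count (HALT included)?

34

MOV R3, 8 → R3=8
MOV R2, 2 → R2=2
MOV R4, 0 → R4=0
LOAD R3, [R4] → R3=M[0]=17
OR R3, 6 → R3=17|6=23
ADD R4, 4 → R4=0+4=4
ADD R2, 3 → R2=2+3=5
CMP R2, 17  (cmp 5,17)
JLT again: taken
LOAD R3, [R4] → R3=M[4]=28
OR R3, 6 → R3=28|6=30
ADD R4, 4 → R4=4+4=8
ADD R2, 3 → R2=5+3=8
CMP R2, 17  (cmp 8,17)
JLT again: taken
LOAD R3, [R4] → R3=M[8]=18
OR R3, 6 → R3=18|6=22
ADD R4, 4 → R4=8+4=12
ADD R2, 3 → R2=8+3=11
CMP R2, 17  (cmp 11,17)
JLT again: taken
LOAD R3, [R4] → R3=M[12]=17
OR R3, 6 → R3=17|6=23
ADD R4, 4 → R4=12+4=16
ADD R2, 3 → R2=11+3=14
CMP R2, 17  (cmp 14,17)
JLT again: taken
LOAD R3, [R4] → R3=M[16]=16
OR R3, 6 → R3=16|6=22
ADD R4, 4 → R4=16+4=20
ADD R2, 3 → R2=14+3=17
CMP R2, 17  (cmp 17,17)
JLT again: not taken
halt.
Total executed instructions: 34.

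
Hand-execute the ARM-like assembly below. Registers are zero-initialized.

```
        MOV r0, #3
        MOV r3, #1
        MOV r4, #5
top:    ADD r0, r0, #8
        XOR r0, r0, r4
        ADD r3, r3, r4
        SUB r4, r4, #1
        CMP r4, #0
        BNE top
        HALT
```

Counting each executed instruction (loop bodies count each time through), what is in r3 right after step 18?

r0=3
r3=1
r4=5
r0=3+8=11
r0=11^5=14
r3=1+5=6
r4=5-1=4
CMP r4, #0  (cmp 4,0)
BNE top: taken
r0=14+8=22
r0=22^4=18
r3=6+4=10
r4=4-1=3
CMP r4, #0  (cmp 3,0)
BNE top: taken
r0=18+8=26
r0=26^3=25
r3=10+3=13
After step 18: r3 = 13.

13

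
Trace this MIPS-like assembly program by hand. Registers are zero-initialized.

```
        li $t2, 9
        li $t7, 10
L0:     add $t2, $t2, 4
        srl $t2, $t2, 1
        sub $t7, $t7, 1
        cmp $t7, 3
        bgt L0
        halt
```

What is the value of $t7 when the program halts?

3

li $t2, 9 → $t2=9
li $t7, 10 → $t7=10
add $t2, $t2, 4 → $t2=9+4=13
srl $t2, $t2, 1 → $t2=13>>1=6
sub $t7, $t7, 1 → $t7=10-1=9
cmp $t7, 3  (cmp 9,3)
bgt L0: taken
add $t2, $t2, 4 → $t2=6+4=10
srl $t2, $t2, 1 → $t2=10>>1=5
sub $t7, $t7, 1 → $t7=9-1=8
cmp $t7, 3  (cmp 8,3)
bgt L0: taken
add $t2, $t2, 4 → $t2=5+4=9
srl $t2, $t2, 1 → $t2=9>>1=4
sub $t7, $t7, 1 → $t7=8-1=7
cmp $t7, 3  (cmp 7,3)
bgt L0: taken
add $t2, $t2, 4 → $t2=4+4=8
srl $t2, $t2, 1 → $t2=8>>1=4
sub $t7, $t7, 1 → $t7=7-1=6
cmp $t7, 3  (cmp 6,3)
bgt L0: taken
add $t2, $t2, 4 → $t2=4+4=8
srl $t2, $t2, 1 → $t2=8>>1=4
sub $t7, $t7, 1 → $t7=6-1=5
cmp $t7, 3  (cmp 5,3)
bgt L0: taken
add $t2, $t2, 4 → $t2=4+4=8
srl $t2, $t2, 1 → $t2=8>>1=4
sub $t7, $t7, 1 → $t7=5-1=4
cmp $t7, 3  (cmp 4,3)
bgt L0: taken
add $t2, $t2, 4 → $t2=4+4=8
srl $t2, $t2, 1 → $t2=8>>1=4
sub $t7, $t7, 1 → $t7=4-1=3
cmp $t7, 3  (cmp 3,3)
bgt L0: not taken
halt.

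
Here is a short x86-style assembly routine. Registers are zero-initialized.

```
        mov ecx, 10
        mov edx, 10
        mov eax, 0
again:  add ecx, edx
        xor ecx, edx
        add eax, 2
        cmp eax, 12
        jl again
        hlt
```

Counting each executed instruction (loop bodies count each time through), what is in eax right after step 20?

ecx=10
edx=10
eax=0
ecx=10+10=20
ecx=20^10=30
eax=0+2=2
cmp eax, 12  (cmp 2,12)
jl again: taken
ecx=30+10=40
ecx=40^10=34
eax=2+2=4
cmp eax, 12  (cmp 4,12)
jl again: taken
ecx=34+10=44
ecx=44^10=38
eax=4+2=6
cmp eax, 12  (cmp 6,12)
jl again: taken
ecx=38+10=48
ecx=48^10=58
After step 20: eax = 6.

6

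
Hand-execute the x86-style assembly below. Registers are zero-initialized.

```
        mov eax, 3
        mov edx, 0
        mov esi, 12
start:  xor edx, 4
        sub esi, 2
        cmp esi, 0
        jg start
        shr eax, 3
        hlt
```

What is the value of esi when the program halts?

0

eax=3
edx=0
esi=12
edx=0^4=4
esi=12-2=10
cmp esi, 0  (cmp 10,0)
jg start: taken
edx=4^4=0
esi=10-2=8
cmp esi, 0  (cmp 8,0)
jg start: taken
edx=0^4=4
esi=8-2=6
cmp esi, 0  (cmp 6,0)
jg start: taken
edx=4^4=0
esi=6-2=4
cmp esi, 0  (cmp 4,0)
jg start: taken
edx=0^4=4
esi=4-2=2
cmp esi, 0  (cmp 2,0)
jg start: taken
edx=4^4=0
esi=2-2=0
cmp esi, 0  (cmp 0,0)
jg start: not taken
eax=3>>3=0
halt.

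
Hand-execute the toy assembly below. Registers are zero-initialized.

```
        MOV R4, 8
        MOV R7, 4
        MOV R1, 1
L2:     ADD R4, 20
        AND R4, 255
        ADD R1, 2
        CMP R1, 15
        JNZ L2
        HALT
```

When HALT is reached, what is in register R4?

R4=8
R7=4
R1=1
R4=8+20=28
R4=28&255=28
R1=1+2=3
CMP R1, 15  (cmp 3,15)
JNZ L2: taken
R4=28+20=48
R4=48&255=48
R1=3+2=5
CMP R1, 15  (cmp 5,15)
JNZ L2: taken
R4=48+20=68
R4=68&255=68
R1=5+2=7
CMP R1, 15  (cmp 7,15)
JNZ L2: taken
R4=68+20=88
R4=88&255=88
R1=7+2=9
CMP R1, 15  (cmp 9,15)
JNZ L2: taken
R4=88+20=108
R4=108&255=108
R1=9+2=11
CMP R1, 15  (cmp 11,15)
JNZ L2: taken
R4=108+20=128
R4=128&255=128
R1=11+2=13
CMP R1, 15  (cmp 13,15)
JNZ L2: taken
R4=128+20=148
R4=148&255=148
R1=13+2=15
CMP R1, 15  (cmp 15,15)
JNZ L2: not taken
halt.

148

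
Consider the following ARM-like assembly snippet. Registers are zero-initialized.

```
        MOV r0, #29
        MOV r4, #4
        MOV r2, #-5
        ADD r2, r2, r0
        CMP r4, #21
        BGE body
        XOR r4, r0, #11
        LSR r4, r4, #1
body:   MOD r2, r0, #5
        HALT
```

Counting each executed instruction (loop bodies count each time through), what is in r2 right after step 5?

24

MOV r0, #29 → r0=29
MOV r4, #4 → r4=4
MOV r2, #-5 → r2=-5
ADD r2, r2, r0 → r2=(-5)+29=24
CMP r4, #21  (cmp 4,21)
After step 5: r2 = 24.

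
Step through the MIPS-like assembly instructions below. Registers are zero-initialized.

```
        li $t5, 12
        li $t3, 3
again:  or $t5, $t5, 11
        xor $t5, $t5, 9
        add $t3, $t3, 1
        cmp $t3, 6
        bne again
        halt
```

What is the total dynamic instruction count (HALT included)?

after li $t5, 12: $t5=12
after li $t3, 3: $t3=3
after or $t5, $t5, 11: $t5=12|11=15
after xor $t5, $t5, 9: $t5=15^9=6
after add $t3, $t3, 1: $t3=3+1=4
cmp $t3, 6  (cmp 4,6)
bne again: taken
after or $t5, $t5, 11: $t5=6|11=15
after xor $t5, $t5, 9: $t5=15^9=6
after add $t3, $t3, 1: $t3=4+1=5
cmp $t3, 6  (cmp 5,6)
bne again: taken
after or $t5, $t5, 11: $t5=6|11=15
after xor $t5, $t5, 9: $t5=15^9=6
after add $t3, $t3, 1: $t3=5+1=6
cmp $t3, 6  (cmp 6,6)
bne again: not taken
halt.
Total executed instructions: 18.

18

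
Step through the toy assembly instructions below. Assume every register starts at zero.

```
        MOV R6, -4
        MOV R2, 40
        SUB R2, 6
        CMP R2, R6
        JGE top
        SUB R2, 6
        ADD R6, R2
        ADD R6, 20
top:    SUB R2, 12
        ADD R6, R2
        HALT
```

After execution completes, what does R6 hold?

after MOV R6, -4: R6=-4
after MOV R2, 40: R2=40
after SUB R2, 6: R2=40-6=34
CMP R2, R6  (cmp 34,-4)
JGE top: taken
after SUB R2, 12: R2=34-12=22
after ADD R6, R2: R6=(-4)+22=18
halt.

18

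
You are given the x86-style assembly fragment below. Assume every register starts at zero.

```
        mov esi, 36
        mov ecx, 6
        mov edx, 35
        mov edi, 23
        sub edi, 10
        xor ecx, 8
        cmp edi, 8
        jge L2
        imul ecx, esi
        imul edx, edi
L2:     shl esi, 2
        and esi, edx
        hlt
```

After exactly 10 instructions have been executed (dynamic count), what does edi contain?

esi=36
ecx=6
edx=35
edi=23
edi=23-10=13
ecx=6^8=14
cmp edi, 8  (cmp 13,8)
jge L2: taken
esi=36<<2=144
esi=144&35=0
After step 10: edi = 13.

13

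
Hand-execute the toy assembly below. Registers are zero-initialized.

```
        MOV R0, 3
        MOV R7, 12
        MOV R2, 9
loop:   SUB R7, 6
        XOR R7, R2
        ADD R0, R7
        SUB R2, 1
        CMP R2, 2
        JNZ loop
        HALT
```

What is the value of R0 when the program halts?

MOV R0, 3 → R0=3
MOV R7, 12 → R7=12
MOV R2, 9 → R2=9
SUB R7, 6 → R7=12-6=6
XOR R7, R2 → R7=6^9=15
ADD R0, R7 → R0=3+15=18
SUB R2, 1 → R2=9-1=8
CMP R2, 2  (cmp 8,2)
JNZ loop: taken
SUB R7, 6 → R7=15-6=9
XOR R7, R2 → R7=9^8=1
ADD R0, R7 → R0=18+1=19
SUB R2, 1 → R2=8-1=7
CMP R2, 2  (cmp 7,2)
JNZ loop: taken
SUB R7, 6 → R7=1-6=-5
XOR R7, R2 → R7=(-5)^7=-4
ADD R0, R7 → R0=19+(-4)=15
SUB R2, 1 → R2=7-1=6
CMP R2, 2  (cmp 6,2)
JNZ loop: taken
SUB R7, 6 → R7=(-4)-6=-10
XOR R7, R2 → R7=(-10)^6=-16
ADD R0, R7 → R0=15+(-16)=-1
SUB R2, 1 → R2=6-1=5
CMP R2, 2  (cmp 5,2)
JNZ loop: taken
SUB R7, 6 → R7=(-16)-6=-22
XOR R7, R2 → R7=(-22)^5=-17
ADD R0, R7 → R0=(-1)+(-17)=-18
SUB R2, 1 → R2=5-1=4
CMP R2, 2  (cmp 4,2)
JNZ loop: taken
SUB R7, 6 → R7=(-17)-6=-23
XOR R7, R2 → R7=(-23)^4=-19
ADD R0, R7 → R0=(-18)+(-19)=-37
SUB R2, 1 → R2=4-1=3
CMP R2, 2  (cmp 3,2)
JNZ loop: taken
SUB R7, 6 → R7=(-19)-6=-25
XOR R7, R2 → R7=(-25)^3=-28
ADD R0, R7 → R0=(-37)+(-28)=-65
SUB R2, 1 → R2=3-1=2
CMP R2, 2  (cmp 2,2)
JNZ loop: not taken
halt.

-65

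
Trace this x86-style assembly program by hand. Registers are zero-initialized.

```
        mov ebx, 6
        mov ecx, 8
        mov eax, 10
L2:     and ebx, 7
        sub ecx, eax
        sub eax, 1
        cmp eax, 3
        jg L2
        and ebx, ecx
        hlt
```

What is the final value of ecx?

ebx=6
ecx=8
eax=10
ebx=6&7=6
ecx=8-10=-2
eax=10-1=9
cmp eax, 3  (cmp 9,3)
jg L2: taken
ebx=6&7=6
ecx=(-2)-9=-11
eax=9-1=8
cmp eax, 3  (cmp 8,3)
jg L2: taken
ebx=6&7=6
ecx=(-11)-8=-19
eax=8-1=7
cmp eax, 3  (cmp 7,3)
jg L2: taken
ebx=6&7=6
ecx=(-19)-7=-26
eax=7-1=6
cmp eax, 3  (cmp 6,3)
jg L2: taken
ebx=6&7=6
ecx=(-26)-6=-32
eax=6-1=5
cmp eax, 3  (cmp 5,3)
jg L2: taken
ebx=6&7=6
ecx=(-32)-5=-37
eax=5-1=4
cmp eax, 3  (cmp 4,3)
jg L2: taken
ebx=6&7=6
ecx=(-37)-4=-41
eax=4-1=3
cmp eax, 3  (cmp 3,3)
jg L2: not taken
ebx=6&(-41)=6
halt.

-41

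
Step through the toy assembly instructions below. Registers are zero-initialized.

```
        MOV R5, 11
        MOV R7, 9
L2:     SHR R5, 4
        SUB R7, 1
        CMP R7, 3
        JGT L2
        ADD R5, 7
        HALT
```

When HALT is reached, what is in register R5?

R5=11
R7=9
R5=11>>4=0
R7=9-1=8
CMP R7, 3  (cmp 8,3)
JGT L2: taken
R5=0>>4=0
R7=8-1=7
CMP R7, 3  (cmp 7,3)
JGT L2: taken
R5=0>>4=0
R7=7-1=6
CMP R7, 3  (cmp 6,3)
JGT L2: taken
R5=0>>4=0
R7=6-1=5
CMP R7, 3  (cmp 5,3)
JGT L2: taken
R5=0>>4=0
R7=5-1=4
CMP R7, 3  (cmp 4,3)
JGT L2: taken
R5=0>>4=0
R7=4-1=3
CMP R7, 3  (cmp 3,3)
JGT L2: not taken
R5=0+7=7
halt.

7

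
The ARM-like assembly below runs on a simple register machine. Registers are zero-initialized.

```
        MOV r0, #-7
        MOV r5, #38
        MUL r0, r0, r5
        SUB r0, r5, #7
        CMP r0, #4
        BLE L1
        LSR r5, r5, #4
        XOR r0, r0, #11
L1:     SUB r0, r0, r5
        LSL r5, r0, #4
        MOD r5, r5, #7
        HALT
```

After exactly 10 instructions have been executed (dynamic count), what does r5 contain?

288

r0=-7
r5=38
r0=(-7)*38=-266
r0=38-7=31
CMP r0, #4  (cmp 31,4)
BLE L1: not taken
r5=38>>4=2
r0=31^11=20
r0=20-2=18
r5=18<<4=288
After step 10: r5 = 288.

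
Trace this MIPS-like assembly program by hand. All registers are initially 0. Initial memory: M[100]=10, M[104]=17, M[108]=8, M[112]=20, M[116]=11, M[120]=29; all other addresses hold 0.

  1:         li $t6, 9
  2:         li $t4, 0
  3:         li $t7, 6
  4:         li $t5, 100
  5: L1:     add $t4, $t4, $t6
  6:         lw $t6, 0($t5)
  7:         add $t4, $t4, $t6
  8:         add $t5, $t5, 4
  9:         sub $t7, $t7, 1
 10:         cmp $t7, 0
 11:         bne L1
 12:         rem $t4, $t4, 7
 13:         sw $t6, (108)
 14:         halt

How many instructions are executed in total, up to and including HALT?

after li $t6, 9: $t6=9
after li $t4, 0: $t4=0
after li $t7, 6: $t7=6
after li $t5, 100: $t5=100
after add $t4, $t4, $t6: $t4=0+9=9
after lw $t6, 0($t5): $t6=M[100]=10
after add $t4, $t4, $t6: $t4=9+10=19
after add $t5, $t5, 4: $t5=100+4=104
after sub $t7, $t7, 1: $t7=6-1=5
cmp $t7, 0  (cmp 5,0)
bne L1: taken
after add $t4, $t4, $t6: $t4=19+10=29
after lw $t6, 0($t5): $t6=M[104]=17
after add $t4, $t4, $t6: $t4=29+17=46
after add $t5, $t5, 4: $t5=104+4=108
after sub $t7, $t7, 1: $t7=5-1=4
cmp $t7, 0  (cmp 4,0)
bne L1: taken
after add $t4, $t4, $t6: $t4=46+17=63
after lw $t6, 0($t5): $t6=M[108]=8
after add $t4, $t4, $t6: $t4=63+8=71
after add $t5, $t5, 4: $t5=108+4=112
after sub $t7, $t7, 1: $t7=4-1=3
cmp $t7, 0  (cmp 3,0)
bne L1: taken
after add $t4, $t4, $t6: $t4=71+8=79
after lw $t6, 0($t5): $t6=M[112]=20
after add $t4, $t4, $t6: $t4=79+20=99
after add $t5, $t5, 4: $t5=112+4=116
after sub $t7, $t7, 1: $t7=3-1=2
cmp $t7, 0  (cmp 2,0)
bne L1: taken
after add $t4, $t4, $t6: $t4=99+20=119
after lw $t6, 0($t5): $t6=M[116]=11
after add $t4, $t4, $t6: $t4=119+11=130
after add $t5, $t5, 4: $t5=116+4=120
after sub $t7, $t7, 1: $t7=2-1=1
cmp $t7, 0  (cmp 1,0)
bne L1: taken
after add $t4, $t4, $t6: $t4=130+11=141
after lw $t6, 0($t5): $t6=M[120]=29
after add $t4, $t4, $t6: $t4=141+29=170
after add $t5, $t5, 4: $t5=120+4=124
after sub $t7, $t7, 1: $t7=1-1=0
cmp $t7, 0  (cmp 0,0)
bne L1: not taken
after rem $t4, $t4, 7: $t4=170%7=2
sw $t6, (108) → M[108]=29
halt.
Total executed instructions: 49.

49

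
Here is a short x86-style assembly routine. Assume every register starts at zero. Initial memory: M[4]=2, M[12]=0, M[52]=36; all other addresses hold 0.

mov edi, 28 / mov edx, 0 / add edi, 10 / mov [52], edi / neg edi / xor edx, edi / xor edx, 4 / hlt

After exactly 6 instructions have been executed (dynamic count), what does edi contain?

-38

edi=28
edx=0
edi=28+10=38
mov [52], edi → M[52]=38
edi=-(38)=-38
edx=0^(-38)=-38
After step 6: edi = -38.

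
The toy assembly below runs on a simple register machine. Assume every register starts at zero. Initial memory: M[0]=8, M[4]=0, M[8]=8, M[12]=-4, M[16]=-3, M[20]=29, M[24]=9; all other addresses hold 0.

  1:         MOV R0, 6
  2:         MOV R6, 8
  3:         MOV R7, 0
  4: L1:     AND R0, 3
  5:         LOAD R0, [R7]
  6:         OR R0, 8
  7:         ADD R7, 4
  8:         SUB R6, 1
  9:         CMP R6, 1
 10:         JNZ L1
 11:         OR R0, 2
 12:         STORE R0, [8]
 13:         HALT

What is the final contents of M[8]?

11

after MOV R0, 6: R0=6
after MOV R6, 8: R6=8
after MOV R7, 0: R7=0
after AND R0, 3: R0=6&3=2
after LOAD R0, [R7]: R0=M[0]=8
after OR R0, 8: R0=8|8=8
after ADD R7, 4: R7=0+4=4
after SUB R6, 1: R6=8-1=7
CMP R6, 1  (cmp 7,1)
JNZ L1: taken
after AND R0, 3: R0=8&3=0
after LOAD R0, [R7]: R0=M[4]=0
after OR R0, 8: R0=0|8=8
after ADD R7, 4: R7=4+4=8
after SUB R6, 1: R6=7-1=6
CMP R6, 1  (cmp 6,1)
JNZ L1: taken
after AND R0, 3: R0=8&3=0
after LOAD R0, [R7]: R0=M[8]=8
after OR R0, 8: R0=8|8=8
after ADD R7, 4: R7=8+4=12
after SUB R6, 1: R6=6-1=5
CMP R6, 1  (cmp 5,1)
JNZ L1: taken
after AND R0, 3: R0=8&3=0
after LOAD R0, [R7]: R0=M[12]=-4
after OR R0, 8: R0=(-4)|8=-4
after ADD R7, 4: R7=12+4=16
after SUB R6, 1: R6=5-1=4
CMP R6, 1  (cmp 4,1)
JNZ L1: taken
after AND R0, 3: R0=(-4)&3=0
after LOAD R0, [R7]: R0=M[16]=-3
after OR R0, 8: R0=(-3)|8=-3
after ADD R7, 4: R7=16+4=20
after SUB R6, 1: R6=4-1=3
CMP R6, 1  (cmp 3,1)
JNZ L1: taken
after AND R0, 3: R0=(-3)&3=1
after LOAD R0, [R7]: R0=M[20]=29
after OR R0, 8: R0=29|8=29
after ADD R7, 4: R7=20+4=24
after SUB R6, 1: R6=3-1=2
CMP R6, 1  (cmp 2,1)
JNZ L1: taken
after AND R0, 3: R0=29&3=1
after LOAD R0, [R7]: R0=M[24]=9
after OR R0, 8: R0=9|8=9
after ADD R7, 4: R7=24+4=28
after SUB R6, 1: R6=2-1=1
CMP R6, 1  (cmp 1,1)
JNZ L1: not taken
after OR R0, 2: R0=9|2=11
STORE R0, [8] → M[8]=11
halt.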